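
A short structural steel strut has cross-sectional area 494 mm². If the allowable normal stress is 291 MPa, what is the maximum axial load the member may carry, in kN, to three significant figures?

P_max = σ_allow · A = 291 · 494 = 143800 N = 143.8 kN.

144 kN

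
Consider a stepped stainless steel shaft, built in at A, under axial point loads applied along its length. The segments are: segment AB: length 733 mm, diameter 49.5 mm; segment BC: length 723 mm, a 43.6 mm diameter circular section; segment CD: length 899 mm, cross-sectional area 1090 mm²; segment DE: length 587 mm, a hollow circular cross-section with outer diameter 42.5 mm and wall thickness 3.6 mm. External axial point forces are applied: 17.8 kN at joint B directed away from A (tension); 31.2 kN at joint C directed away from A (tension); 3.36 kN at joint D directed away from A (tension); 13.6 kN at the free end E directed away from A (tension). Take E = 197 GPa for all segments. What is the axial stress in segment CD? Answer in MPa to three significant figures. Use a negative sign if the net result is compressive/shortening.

Internal axial forces (sectioning from the free end, tension +): N_DE = 13.6 kN, N_CD = 16.96 kN, N_BC = 48.16 kN, N_AB = 65.96 kN.
σ_CD = N_CD/A_CD = 16960/1090 = 15.56 MPa.

15.6 MPa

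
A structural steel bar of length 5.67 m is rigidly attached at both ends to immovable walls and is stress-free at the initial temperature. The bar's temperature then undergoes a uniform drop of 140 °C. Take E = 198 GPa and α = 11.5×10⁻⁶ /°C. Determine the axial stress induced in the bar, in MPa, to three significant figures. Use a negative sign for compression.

Free thermal expansion αLΔT = 11.5e-6 · 5670 · -140 = -9.129 mm.
The walls impose strain ε = −(-9.129)/5670 = 1.6100e-03; σ = Eε = 198000 · 1.6100e-03 = 318.8 MPa.

319 MPa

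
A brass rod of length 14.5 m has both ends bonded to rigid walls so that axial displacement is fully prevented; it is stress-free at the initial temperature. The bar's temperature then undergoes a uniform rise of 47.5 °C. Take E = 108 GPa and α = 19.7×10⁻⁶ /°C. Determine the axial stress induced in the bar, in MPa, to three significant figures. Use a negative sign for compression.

Free thermal expansion αLΔT = 19.7e-6 · 14500 · 47.5 = 13.57 mm.
The walls impose strain ε = −(13.57)/14500 = -9.3575e-04; σ = Eε = 108000 · -9.3575e-04 = -101.1 MPa.

-101 MPa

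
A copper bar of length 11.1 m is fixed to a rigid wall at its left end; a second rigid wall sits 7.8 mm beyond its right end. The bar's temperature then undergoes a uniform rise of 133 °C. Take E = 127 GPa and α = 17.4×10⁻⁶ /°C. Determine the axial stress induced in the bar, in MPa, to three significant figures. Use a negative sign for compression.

Free thermal expansion αLΔT = 17.4e-6 · 11100 · 133 = 25.69 mm.
The walls engage after the gap closes; constrained expansion = 25.69 − 7.8 = 17.89 mm.
The walls impose strain ε = −(17.89)/11100 = -1.6115e-03; σ = Eε = 127000 · -1.6115e-03 = -204.7 MPa.

-205 MPa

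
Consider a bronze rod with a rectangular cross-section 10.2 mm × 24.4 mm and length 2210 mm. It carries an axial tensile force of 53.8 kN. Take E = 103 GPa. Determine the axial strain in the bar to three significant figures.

0.00210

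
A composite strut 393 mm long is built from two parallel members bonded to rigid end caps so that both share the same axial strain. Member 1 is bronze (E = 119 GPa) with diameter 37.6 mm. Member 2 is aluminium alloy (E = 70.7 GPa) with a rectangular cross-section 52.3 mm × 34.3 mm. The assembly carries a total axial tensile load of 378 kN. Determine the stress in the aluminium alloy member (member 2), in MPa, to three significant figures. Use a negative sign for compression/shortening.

A_1 = 1110 mm².
A_2 = 1794 mm².
Equal strain + equilibrium ⇒ each member carries load in proportion to AE: A₁E₁ = 132100000 N, A₂E₂ = 126800000 N, ΣAE = 259000000 N.
σ₂ = P·E₂/ΣAE = 378000·70700/259000000 = 103.2 MPa.

103 MPa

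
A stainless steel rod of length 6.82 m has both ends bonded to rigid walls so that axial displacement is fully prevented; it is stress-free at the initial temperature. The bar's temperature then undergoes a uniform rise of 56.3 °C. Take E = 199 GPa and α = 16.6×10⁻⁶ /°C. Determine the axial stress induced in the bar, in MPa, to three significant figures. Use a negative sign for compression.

Free thermal expansion αLΔT = 16.6e-6 · 6820 · 56.3 = 6.374 mm.
The walls impose strain ε = −(6.374)/6820 = -9.3458e-04; σ = Eε = 199000 · -9.3458e-04 = -186 MPa.

-186 MPa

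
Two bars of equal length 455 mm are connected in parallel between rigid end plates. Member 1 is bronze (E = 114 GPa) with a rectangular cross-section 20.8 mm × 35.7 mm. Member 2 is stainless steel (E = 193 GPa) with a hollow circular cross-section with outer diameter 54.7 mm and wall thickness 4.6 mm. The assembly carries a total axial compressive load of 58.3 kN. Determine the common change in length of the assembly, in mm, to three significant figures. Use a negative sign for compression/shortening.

A_1 = 742.6 mm².
A_2 = 724 mm².
Equal strain + equilibrium ⇒ each member carries load in proportion to AE: A₁E₁ = 84650000 N, A₂E₂ = 139700000 N, ΣAE = 224400000 N.
δ = PL/ΣAE = -58300·455/224400000 = -0.1182 mm.

-0.118 mm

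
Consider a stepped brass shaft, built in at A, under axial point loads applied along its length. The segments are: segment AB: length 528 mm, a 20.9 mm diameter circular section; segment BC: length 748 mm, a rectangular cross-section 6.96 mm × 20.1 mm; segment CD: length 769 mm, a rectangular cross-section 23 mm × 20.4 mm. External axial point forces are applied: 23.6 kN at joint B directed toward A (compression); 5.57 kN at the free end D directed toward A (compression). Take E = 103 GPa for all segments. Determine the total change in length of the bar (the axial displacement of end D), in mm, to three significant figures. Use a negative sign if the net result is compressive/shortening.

-0.814 mm

Internal axial forces (sectioning from the free end, tension +): N_CD = -5.57 kN, N_BC = -5.57 kN, N_AB = -29.17 kN.
A_AB = 343.1 mm².
A_BC = 139.9 mm².
A_CD = 469.2 mm².
δ_AB = -29170·528/(343.1·103000) = -0.4359 mm
δ_BC = -5570·748/(139.9·103000) = -0.2891 mm
δ_CD = -5570·769/(469.2·103000) = -0.08863 mm
δ = Σδ_i = -0.8136 mm.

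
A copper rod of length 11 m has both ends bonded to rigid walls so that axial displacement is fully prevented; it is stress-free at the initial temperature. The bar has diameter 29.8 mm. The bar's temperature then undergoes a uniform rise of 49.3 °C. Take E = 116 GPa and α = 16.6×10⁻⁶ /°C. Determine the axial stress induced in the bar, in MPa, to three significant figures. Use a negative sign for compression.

Free thermal expansion αLΔT = 16.6e-6 · 11000 · 49.3 = 9.002 mm.
The walls impose strain ε = −(9.002)/11000 = -8.1838e-04; σ = Eε = 116000 · -8.1838e-04 = -94.93 MPa.

-94.9 MPa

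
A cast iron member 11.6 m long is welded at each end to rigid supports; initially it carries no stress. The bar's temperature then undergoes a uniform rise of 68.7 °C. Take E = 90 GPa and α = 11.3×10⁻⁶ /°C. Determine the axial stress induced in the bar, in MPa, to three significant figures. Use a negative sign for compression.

Free thermal expansion αLΔT = 11.3e-6 · 11600 · 68.7 = 9.005 mm.
The walls impose strain ε = −(9.005)/11600 = -7.7631e-04; σ = Eε = 90000 · -7.7631e-04 = -69.87 MPa.

-69.9 MPa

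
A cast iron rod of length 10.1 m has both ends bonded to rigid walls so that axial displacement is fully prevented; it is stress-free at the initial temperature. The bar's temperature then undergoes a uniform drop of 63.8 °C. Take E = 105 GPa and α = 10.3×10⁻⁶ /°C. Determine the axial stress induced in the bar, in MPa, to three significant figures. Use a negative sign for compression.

69.0 MPa

Free thermal expansion αLΔT = 10.3e-6 · 10100 · -63.8 = -6.637 mm.
The walls impose strain ε = −(-6.637)/10100 = 6.5714e-04; σ = Eε = 105000 · 6.5714e-04 = 69 MPa.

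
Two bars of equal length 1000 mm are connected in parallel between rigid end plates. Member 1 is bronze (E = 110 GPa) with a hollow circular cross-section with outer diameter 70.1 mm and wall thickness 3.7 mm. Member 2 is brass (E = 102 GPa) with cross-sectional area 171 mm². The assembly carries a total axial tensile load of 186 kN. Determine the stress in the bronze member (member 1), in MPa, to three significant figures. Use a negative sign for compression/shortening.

A_1 = 771.8 mm².
Equal strain + equilibrium ⇒ each member carries load in proportion to AE: A₁E₁ = 84900000 N, A₂E₂ = 17440000 N, ΣAE = 102300000 N.
σ₁ = P·E₁/ΣAE = 186000·110000/102300000 = 199.9 MPa.

200 MPa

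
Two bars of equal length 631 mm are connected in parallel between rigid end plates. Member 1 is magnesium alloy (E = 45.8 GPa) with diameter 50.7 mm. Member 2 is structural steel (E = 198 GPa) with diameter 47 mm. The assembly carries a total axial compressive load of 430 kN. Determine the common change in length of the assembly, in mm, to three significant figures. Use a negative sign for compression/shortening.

-0.622 mm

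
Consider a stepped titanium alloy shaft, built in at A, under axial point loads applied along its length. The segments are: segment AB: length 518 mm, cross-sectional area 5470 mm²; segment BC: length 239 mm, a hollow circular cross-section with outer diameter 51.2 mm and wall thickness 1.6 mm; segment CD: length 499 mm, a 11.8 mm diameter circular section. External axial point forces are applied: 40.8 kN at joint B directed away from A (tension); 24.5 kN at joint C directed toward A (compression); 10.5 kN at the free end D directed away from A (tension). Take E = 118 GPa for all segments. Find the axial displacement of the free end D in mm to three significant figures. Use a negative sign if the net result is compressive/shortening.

Internal axial forces (sectioning from the free end, tension +): N_CD = 10.5 kN, N_BC = -14 kN, N_AB = 26.8 kN.
A_BC = 249.3 mm².
A_CD = 109.4 mm².
δ_AB = 26800·518/(5470·118000) = 0.02151 mm
δ_BC = -14000·239/(249.3·118000) = -0.1137 mm
δ_CD = 10500·499/(109.4·118000) = 0.406 mm
δ = Σδ_i = 0.3138 mm.

0.314 mm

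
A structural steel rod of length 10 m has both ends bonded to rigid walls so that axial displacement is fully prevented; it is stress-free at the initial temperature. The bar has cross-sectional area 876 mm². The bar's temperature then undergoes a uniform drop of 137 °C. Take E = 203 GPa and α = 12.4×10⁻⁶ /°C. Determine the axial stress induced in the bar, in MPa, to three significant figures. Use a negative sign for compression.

345 MPa

Free thermal expansion αLΔT = 12.4e-6 · 10000 · -137 = -16.99 mm.
The walls impose strain ε = −(-16.99)/10000 = 1.6988e-03; σ = Eε = 203000 · 1.6988e-03 = 344.9 MPa.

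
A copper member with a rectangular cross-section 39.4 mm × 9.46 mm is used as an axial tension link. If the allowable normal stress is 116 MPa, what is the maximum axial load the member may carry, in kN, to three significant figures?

A = 372.7 mm².
P_max = σ_allow · A = 116 · 372.7 = 43240 N = 43.24 kN.

43.2 kN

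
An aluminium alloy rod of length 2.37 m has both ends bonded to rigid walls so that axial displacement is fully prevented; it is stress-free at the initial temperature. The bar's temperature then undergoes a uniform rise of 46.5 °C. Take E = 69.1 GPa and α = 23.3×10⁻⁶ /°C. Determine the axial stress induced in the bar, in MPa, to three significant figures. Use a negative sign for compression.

-74.9 MPa

Free thermal expansion αLΔT = 23.3e-6 · 2370 · 46.5 = 2.568 mm.
The walls impose strain ε = −(2.568)/2370 = -1.0835e-03; σ = Eε = 69100 · -1.0835e-03 = -74.87 MPa.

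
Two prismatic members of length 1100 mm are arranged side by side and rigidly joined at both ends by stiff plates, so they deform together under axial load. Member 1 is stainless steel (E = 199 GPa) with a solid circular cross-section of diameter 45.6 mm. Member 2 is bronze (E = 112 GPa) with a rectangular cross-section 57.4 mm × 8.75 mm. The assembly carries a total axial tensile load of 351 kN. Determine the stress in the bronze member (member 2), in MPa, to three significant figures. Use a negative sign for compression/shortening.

103 MPa

A_1 = 1633 mm².
A_2 = 502.2 mm².
Equal strain + equilibrium ⇒ each member carries load in proportion to AE: A₁E₁ = 325000000 N, A₂E₂ = 56250000 N, ΣAE = 381200000 N.
σ₂ = P·E₂/ΣAE = 351000·112000/381200000 = 103.1 MPa.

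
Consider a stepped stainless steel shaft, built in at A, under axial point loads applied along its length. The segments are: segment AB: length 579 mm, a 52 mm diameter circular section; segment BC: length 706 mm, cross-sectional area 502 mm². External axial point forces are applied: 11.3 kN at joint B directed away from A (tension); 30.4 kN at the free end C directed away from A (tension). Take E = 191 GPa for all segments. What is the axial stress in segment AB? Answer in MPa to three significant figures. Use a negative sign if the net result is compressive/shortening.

19.6 MPa

Internal axial forces (sectioning from the free end, tension +): N_BC = 30.4 kN, N_AB = 41.7 kN.
A_AB = 2124 mm².
σ_AB = N_AB/A_AB = 41700/2124 = 19.64 MPa.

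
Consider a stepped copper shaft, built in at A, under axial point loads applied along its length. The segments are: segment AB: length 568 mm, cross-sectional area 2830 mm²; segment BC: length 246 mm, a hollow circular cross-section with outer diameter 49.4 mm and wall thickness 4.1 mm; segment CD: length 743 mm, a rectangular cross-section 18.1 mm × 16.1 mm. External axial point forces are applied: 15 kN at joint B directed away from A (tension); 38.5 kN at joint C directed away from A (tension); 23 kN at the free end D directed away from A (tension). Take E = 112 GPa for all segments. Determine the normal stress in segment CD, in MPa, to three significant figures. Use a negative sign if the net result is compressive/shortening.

78.9 MPa

Internal axial forces (sectioning from the free end, tension +): N_CD = 23 kN, N_BC = 61.5 kN, N_AB = 76.5 kN.
A_CD = 291.4 mm².
σ_CD = N_CD/A_CD = 23000/291.4 = 78.93 MPa.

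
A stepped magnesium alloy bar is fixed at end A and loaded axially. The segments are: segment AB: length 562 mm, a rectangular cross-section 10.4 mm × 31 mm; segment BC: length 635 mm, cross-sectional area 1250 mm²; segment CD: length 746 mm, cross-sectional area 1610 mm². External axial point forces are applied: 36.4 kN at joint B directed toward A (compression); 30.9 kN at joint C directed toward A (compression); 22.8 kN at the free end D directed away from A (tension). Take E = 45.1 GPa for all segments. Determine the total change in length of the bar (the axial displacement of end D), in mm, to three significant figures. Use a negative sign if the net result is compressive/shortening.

-1.58 mm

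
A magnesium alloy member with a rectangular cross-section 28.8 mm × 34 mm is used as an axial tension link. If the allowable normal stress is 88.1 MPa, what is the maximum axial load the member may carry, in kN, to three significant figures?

A = 979.2 mm².
P_max = σ_allow · A = 88.1 · 979.2 = 86270 N = 86.27 kN.

86.3 kN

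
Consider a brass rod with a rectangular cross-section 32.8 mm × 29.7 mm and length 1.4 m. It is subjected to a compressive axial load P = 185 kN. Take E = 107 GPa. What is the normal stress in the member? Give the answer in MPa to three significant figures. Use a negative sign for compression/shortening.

A = 974.2 mm².
σ = N/A = -185000/974.2 = -189.9 MPa.

-190 MPa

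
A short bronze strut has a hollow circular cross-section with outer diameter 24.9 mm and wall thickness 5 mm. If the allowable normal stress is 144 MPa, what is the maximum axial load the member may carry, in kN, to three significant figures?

A = 312.6 mm².
P_max = σ_allow · A = 144 · 312.6 = 45010 N = 45.01 kN.

45.0 kN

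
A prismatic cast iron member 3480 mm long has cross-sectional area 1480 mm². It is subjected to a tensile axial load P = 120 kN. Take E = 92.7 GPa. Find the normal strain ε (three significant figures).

σ = N/A = 81.08 MPa; ε = σ/E = 81.08/92700 = 8.747e-04.

8.75e-04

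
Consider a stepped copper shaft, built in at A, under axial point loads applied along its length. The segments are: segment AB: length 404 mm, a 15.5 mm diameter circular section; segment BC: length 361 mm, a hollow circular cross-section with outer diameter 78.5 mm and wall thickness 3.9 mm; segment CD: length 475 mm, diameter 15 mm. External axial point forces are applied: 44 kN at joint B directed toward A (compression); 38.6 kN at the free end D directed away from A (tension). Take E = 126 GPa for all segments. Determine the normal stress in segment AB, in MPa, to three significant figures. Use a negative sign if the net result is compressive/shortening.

Internal axial forces (sectioning from the free end, tension +): N_CD = 38.6 kN, N_BC = 38.6 kN, N_AB = -5.4 kN.
A_AB = 188.7 mm².
σ_AB = N_AB/A_AB = -5400/188.7 = -28.62 MPa.

-28.6 MPa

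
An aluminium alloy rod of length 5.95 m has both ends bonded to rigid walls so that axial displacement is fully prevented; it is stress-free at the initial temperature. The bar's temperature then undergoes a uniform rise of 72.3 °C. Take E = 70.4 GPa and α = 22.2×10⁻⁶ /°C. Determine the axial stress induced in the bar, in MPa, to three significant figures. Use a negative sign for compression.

Free thermal expansion αLΔT = 22.2e-6 · 5950 · 72.3 = 9.55 mm.
The walls impose strain ε = −(9.55)/5950 = -1.6051e-03; σ = Eε = 70400 · -1.6051e-03 = -113 MPa.

-113 MPa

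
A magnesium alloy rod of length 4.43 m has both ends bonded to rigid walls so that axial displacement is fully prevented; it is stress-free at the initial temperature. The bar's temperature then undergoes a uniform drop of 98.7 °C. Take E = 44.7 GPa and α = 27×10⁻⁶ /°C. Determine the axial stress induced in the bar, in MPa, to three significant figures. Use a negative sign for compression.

119 MPa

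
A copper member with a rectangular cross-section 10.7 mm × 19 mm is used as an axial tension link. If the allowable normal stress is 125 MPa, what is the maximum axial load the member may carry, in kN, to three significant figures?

25.4 kN

A = 203.3 mm².
P_max = σ_allow · A = 125 · 203.3 = 25410 N = 25.41 kN.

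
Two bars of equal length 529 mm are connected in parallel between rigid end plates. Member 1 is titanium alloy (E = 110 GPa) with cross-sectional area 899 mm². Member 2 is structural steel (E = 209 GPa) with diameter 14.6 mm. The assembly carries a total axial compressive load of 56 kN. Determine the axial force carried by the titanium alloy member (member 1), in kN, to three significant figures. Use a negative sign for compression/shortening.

-41.4 kN

A_2 = 167.4 mm².
Equal strain + equilibrium ⇒ each member carries load in proportion to AE: A₁E₁ = 98890000 N, A₂E₂ = 34990000 N, ΣAE = 133900000 N.
F₁ = P·A₁E₁/ΣAE = -56000·98890000/133900000 = -41360 N.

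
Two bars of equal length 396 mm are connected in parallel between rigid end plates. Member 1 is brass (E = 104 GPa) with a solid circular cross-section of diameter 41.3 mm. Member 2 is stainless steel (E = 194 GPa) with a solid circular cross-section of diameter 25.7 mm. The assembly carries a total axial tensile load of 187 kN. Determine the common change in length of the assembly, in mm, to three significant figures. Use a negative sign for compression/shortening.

A_1 = 1340 mm².
A_2 = 518.7 mm².
Equal strain + equilibrium ⇒ each member carries load in proportion to AE: A₁E₁ = 139300000 N, A₂E₂ = 100600000 N, ΣAE = 240000000 N.
δ = PL/ΣAE = 187000·396/240000000 = 0.3086 mm.

0.309 mm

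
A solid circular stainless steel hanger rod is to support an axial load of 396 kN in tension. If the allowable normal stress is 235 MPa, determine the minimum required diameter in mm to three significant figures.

46.3 mm

Required area A ≥ P/σ_allow = 396000/235 = 1685 mm².
For a solid circular section, d ≥ √(4A/π) = 46.32 mm.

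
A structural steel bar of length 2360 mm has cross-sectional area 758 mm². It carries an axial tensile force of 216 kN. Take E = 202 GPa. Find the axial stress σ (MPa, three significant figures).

σ = N/A = 216000/758 = 285 MPa.

285 MPa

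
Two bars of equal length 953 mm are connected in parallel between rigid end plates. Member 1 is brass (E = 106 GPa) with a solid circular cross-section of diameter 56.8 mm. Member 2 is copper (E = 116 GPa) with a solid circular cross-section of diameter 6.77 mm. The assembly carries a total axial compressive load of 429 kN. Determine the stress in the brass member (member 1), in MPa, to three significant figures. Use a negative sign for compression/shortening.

A_1 = 2534 mm².
A_2 = 36 mm².
Equal strain + equilibrium ⇒ each member carries load in proportion to AE: A₁E₁ = 268600000 N, A₂E₂ = 4176000 N, ΣAE = 272800000 N.
σ₁ = P·E₁/ΣAE = -429000·106000/272800000 = -166.7 MPa.

-167 MPa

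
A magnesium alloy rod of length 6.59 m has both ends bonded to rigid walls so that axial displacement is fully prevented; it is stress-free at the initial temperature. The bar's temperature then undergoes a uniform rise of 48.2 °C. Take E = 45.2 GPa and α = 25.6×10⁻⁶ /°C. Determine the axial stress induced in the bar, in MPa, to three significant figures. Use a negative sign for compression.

-55.8 MPa

Free thermal expansion αLΔT = 25.6e-6 · 6590 · 48.2 = 8.132 mm.
The walls impose strain ε = −(8.132)/6590 = -1.2339e-03; σ = Eε = 45200 · -1.2339e-03 = -55.77 MPa.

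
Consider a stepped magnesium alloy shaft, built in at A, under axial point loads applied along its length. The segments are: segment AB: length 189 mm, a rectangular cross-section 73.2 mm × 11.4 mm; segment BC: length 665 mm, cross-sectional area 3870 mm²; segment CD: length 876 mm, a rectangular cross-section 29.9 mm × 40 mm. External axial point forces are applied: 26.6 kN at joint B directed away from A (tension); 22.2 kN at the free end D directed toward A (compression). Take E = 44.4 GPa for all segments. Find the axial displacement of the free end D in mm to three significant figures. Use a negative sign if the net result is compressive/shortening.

-0.430 mm

Internal axial forces (sectioning from the free end, tension +): N_CD = -22.2 kN, N_BC = -22.2 kN, N_AB = 4.4 kN.
A_AB = 834.5 mm².
A_CD = 1196 mm².
δ_AB = 4400·189/(834.5·44400) = 0.02244 mm
δ_BC = -22200·665/(3870·44400) = -0.08592 mm
δ_CD = -22200·876/(1196·44400) = -0.3662 mm
δ = Σδ_i = -0.4297 mm.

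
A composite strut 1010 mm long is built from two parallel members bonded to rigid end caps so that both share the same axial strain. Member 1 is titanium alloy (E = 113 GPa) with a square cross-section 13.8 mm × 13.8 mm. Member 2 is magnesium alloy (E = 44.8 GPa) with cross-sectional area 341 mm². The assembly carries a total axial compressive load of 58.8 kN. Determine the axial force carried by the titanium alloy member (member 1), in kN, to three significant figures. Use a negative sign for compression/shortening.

A_1 = 190.4 mm².
Equal strain + equilibrium ⇒ each member carries load in proportion to AE: A₁E₁ = 21520000 N, A₂E₂ = 15280000 N, ΣAE = 36800000 N.
F₁ = P·A₁E₁/ΣAE = -58800·21520000/36800000 = -34390 N.

-34.4 kN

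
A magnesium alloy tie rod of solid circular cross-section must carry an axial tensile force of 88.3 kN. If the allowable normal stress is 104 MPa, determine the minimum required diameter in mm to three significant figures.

Required area A ≥ P/σ_allow = 88300/104 = 849 mm².
For a solid circular section, d ≥ √(4A/π) = 32.88 mm.

32.9 mm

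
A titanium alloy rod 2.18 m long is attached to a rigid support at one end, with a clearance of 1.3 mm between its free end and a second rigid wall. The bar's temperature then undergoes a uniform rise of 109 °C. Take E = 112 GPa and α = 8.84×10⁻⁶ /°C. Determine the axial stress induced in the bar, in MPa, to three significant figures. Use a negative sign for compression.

-41.1 MPa

Free thermal expansion αLΔT = 8.84e-6 · 2180 · 109 = 2.101 mm.
The walls engage after the gap closes; constrained expansion = 2.101 − 1.3 = 0.8006 mm.
The walls impose strain ε = −(0.8006)/2180 = -3.6723e-04; σ = Eε = 112000 · -3.6723e-04 = -41.13 MPa.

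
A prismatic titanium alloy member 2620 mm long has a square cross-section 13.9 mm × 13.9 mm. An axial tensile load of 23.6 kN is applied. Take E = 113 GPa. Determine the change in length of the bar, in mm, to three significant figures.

2.83 mm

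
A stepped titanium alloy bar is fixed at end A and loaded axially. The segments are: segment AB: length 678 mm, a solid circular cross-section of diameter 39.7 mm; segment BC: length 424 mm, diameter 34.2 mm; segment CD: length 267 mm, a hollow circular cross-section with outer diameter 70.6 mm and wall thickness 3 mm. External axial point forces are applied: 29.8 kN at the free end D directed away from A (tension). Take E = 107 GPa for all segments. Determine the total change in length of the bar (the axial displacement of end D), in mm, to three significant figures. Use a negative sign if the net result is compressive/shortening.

Internal axial forces (sectioning from the free end, tension +): N_CD = 29.8 kN, N_BC = 29.8 kN, N_AB = 29.8 kN.
A_AB = 1238 mm².
A_BC = 918.6 mm².
A_CD = 637.1 mm².
δ_AB = 29800·678/(1238·107000) = 0.1525 mm
δ_BC = 29800·424/(918.6·107000) = 0.1285 mm
δ_CD = 29800·267/(637.1·107000) = 0.1167 mm
δ = Σδ_i = 0.3978 mm.

0.398 mm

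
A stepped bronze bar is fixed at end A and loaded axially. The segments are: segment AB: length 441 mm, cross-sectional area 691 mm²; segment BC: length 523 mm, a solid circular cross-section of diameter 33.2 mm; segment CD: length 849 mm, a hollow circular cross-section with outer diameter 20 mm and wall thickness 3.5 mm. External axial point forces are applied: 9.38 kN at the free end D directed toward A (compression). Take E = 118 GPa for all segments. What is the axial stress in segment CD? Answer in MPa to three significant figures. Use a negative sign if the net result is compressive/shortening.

Internal axial forces (sectioning from the free end, tension +): N_CD = -9.38 kN, N_BC = -9.38 kN, N_AB = -9.38 kN.
A_CD = 181.4 mm².
σ_CD = N_CD/A_CD = -9380/181.4 = -51.7 MPa.

-51.7 MPa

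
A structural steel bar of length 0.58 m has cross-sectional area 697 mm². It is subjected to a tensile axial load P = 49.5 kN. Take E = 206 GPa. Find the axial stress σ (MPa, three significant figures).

σ = N/A = 49500/697 = 71.02 MPa.

71.0 MPa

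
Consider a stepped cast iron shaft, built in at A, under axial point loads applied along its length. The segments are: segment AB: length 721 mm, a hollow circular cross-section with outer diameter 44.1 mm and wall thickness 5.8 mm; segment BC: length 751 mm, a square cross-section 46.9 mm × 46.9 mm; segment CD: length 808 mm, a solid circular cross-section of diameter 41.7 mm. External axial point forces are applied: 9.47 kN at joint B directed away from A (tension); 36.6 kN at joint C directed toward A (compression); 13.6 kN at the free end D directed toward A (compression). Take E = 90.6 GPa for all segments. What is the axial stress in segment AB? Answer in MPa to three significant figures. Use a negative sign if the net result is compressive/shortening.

Internal axial forces (sectioning from the free end, tension +): N_CD = -13.6 kN, N_BC = -50.2 kN, N_AB = -40.73 kN.
A_AB = 697.9 mm².
σ_AB = N_AB/A_AB = -40730/697.9 = -58.36 MPa.

-58.4 MPa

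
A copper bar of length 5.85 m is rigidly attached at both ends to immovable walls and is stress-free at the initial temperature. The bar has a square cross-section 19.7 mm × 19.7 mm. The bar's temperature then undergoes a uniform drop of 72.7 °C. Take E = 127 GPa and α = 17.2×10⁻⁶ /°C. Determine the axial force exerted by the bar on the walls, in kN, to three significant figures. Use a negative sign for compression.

Free thermal expansion αLΔT = 17.2e-6 · 5850 · -72.7 = -7.315 mm.
The walls impose strain ε = −(-7.315)/5850 = 1.2504e-03; σ = Eε = 127000 · 1.2504e-03 = 158.8 MPa.
Wall reaction R = σ·A = 158.8·388.1 = 61630 N = 61.63 kN.

61.6 kN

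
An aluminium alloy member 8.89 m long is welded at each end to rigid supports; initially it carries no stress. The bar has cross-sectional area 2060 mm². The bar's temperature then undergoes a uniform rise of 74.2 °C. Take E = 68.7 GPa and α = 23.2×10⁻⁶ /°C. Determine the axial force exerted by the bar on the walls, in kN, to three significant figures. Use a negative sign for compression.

-244 kN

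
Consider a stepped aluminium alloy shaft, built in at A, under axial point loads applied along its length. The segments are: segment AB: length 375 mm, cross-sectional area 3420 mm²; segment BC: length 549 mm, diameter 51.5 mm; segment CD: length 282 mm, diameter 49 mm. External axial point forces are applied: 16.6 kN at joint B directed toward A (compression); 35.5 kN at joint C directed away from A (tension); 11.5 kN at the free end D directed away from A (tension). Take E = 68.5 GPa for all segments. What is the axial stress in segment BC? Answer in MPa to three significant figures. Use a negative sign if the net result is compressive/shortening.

22.6 MPa

Internal axial forces (sectioning from the free end, tension +): N_CD = 11.5 kN, N_BC = 47 kN, N_AB = 30.4 kN.
A_BC = 2083 mm².
σ_BC = N_BC/A_BC = 47000/2083 = 22.56 MPa.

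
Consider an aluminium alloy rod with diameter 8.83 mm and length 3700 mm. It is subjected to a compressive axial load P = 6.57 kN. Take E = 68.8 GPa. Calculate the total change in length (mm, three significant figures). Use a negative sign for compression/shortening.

-5.77 mm

A = 61.24 mm².
δ_mech = NL/(AE) = -6570·3700/(61.24·68800) = -5.77 mm.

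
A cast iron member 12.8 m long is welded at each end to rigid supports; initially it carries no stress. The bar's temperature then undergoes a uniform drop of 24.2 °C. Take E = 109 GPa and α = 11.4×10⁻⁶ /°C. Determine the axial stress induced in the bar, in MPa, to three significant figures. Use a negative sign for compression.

30.1 MPa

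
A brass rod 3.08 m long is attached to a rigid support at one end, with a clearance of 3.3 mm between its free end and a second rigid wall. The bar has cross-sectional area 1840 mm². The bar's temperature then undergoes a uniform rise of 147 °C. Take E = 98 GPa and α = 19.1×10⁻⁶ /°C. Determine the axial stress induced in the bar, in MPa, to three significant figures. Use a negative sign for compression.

Free thermal expansion αLΔT = 19.1e-6 · 3080 · 147 = 8.648 mm.
The walls engage after the gap closes; constrained expansion = 8.648 − 3.3 = 5.348 mm.
The walls impose strain ε = −(5.348)/3080 = -1.7363e-03; σ = Eε = 98000 · -1.7363e-03 = -170.2 MPa.

-170 MPa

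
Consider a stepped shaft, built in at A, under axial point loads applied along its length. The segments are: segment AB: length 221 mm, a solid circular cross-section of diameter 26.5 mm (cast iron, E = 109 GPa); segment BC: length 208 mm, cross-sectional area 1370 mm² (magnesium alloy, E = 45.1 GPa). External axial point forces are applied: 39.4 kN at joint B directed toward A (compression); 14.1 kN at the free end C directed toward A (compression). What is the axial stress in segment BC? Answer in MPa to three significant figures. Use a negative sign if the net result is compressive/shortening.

Internal axial forces (sectioning from the free end, tension +): N_BC = -14.1 kN, N_AB = -53.5 kN.
σ_BC = N_BC/A_BC = -14100/1370 = -10.29 MPa.

-10.3 MPa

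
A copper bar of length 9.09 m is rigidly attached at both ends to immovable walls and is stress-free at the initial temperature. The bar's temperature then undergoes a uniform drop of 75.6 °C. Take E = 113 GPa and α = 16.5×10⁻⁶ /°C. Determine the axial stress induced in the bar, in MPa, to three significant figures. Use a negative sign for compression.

141 MPa

Free thermal expansion αLΔT = 16.5e-6 · 9090 · -75.6 = -11.34 mm.
The walls impose strain ε = −(-11.34)/9090 = 1.2474e-03; σ = Eε = 113000 · 1.2474e-03 = 141 MPa.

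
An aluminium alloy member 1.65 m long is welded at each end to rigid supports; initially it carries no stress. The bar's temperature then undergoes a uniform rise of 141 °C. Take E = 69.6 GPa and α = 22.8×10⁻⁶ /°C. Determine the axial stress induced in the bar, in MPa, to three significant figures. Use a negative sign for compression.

Free thermal expansion αLΔT = 22.8e-6 · 1650 · 141 = 5.304 mm.
The walls impose strain ε = −(5.304)/1650 = -3.2148e-03; σ = Eε = 69600 · -3.2148e-03 = -223.8 MPa.

-224 MPa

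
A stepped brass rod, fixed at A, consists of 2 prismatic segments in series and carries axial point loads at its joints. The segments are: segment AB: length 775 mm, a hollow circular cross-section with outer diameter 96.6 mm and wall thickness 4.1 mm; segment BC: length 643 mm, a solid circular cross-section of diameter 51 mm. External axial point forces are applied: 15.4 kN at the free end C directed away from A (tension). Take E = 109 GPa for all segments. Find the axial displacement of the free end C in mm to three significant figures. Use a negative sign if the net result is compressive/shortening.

0.136 mm

Internal axial forces (sectioning from the free end, tension +): N_BC = 15.4 kN, N_AB = 15.4 kN.
A_AB = 1191 mm².
A_BC = 2043 mm².
δ_AB = 15400·775/(1191·109000) = 0.0919 mm
δ_BC = 15400·643/(2043·109000) = 0.04447 mm
δ = Σδ_i = 0.1364 mm.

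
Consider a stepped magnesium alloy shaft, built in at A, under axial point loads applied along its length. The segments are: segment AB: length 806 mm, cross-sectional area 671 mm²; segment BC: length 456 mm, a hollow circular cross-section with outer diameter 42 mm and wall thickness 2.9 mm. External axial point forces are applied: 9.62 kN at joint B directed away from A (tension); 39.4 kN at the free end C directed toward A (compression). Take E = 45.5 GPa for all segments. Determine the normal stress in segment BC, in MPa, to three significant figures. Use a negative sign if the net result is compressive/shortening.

Internal axial forces (sectioning from the free end, tension +): N_BC = -39.4 kN, N_AB = -29.78 kN.
A_BC = 356.2 mm².
σ_BC = N_BC/A_BC = -39400/356.2 = -110.6 MPa.

-111 MPa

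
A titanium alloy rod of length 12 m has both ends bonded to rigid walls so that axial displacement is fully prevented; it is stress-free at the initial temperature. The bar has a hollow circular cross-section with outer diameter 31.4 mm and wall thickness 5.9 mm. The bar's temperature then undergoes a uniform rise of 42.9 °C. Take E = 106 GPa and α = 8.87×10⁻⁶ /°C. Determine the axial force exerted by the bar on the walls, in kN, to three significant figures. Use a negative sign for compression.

Free thermal expansion αLΔT = 8.87e-6 · 12000 · 42.9 = 4.566 mm.
The walls impose strain ε = −(4.566)/12000 = -3.8052e-04; σ = Eε = 106000 · -3.8052e-04 = -40.34 MPa.
Wall reaction R = σ·A = -40.34·472.7 = -19060 N = -19.06 kN.

-19.1 kN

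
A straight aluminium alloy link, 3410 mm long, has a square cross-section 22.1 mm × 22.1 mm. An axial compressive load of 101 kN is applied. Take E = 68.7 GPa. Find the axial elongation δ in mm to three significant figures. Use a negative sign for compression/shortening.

-10.3 mm

A = 488.4 mm².
δ_mech = NL/(AE) = -101000·3410/(488.4·68700) = -10.26 mm.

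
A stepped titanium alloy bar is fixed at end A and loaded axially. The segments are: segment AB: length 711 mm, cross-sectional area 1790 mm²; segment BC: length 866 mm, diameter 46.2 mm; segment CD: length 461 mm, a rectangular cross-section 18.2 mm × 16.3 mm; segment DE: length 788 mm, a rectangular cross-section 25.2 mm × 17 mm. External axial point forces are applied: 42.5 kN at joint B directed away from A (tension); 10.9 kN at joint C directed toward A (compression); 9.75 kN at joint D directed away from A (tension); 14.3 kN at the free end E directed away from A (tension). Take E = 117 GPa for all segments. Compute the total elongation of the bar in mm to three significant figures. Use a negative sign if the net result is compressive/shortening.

Internal axial forces (sectioning from the free end, tension +): N_DE = 14.3 kN, N_CD = 24.05 kN, N_BC = 13.15 kN, N_AB = 55.65 kN.
A_BC = 1676 mm².
A_CD = 296.7 mm².
A_DE = 428.4 mm².
δ_AB = 55650·711/(1790·117000) = 0.1889 mm
δ_BC = 13150·866/(1676·117000) = 0.05806 mm
δ_CD = 24050·461/(296.7·117000) = 0.3194 mm
δ_DE = 14300·788/(428.4·117000) = 0.2248 mm
δ = Σδ_i = 0.7912 mm.

0.791 mm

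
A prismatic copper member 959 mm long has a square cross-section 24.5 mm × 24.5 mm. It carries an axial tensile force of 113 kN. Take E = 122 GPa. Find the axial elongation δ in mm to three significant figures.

A = 600.2 mm².
δ_mech = NL/(AE) = 113000·959/(600.2·122000) = 1.48 mm.

1.48 mm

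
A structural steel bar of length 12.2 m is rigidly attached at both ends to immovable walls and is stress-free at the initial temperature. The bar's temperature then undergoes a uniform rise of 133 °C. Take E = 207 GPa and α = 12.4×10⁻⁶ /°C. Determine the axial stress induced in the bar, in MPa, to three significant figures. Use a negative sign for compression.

-341 MPa

Free thermal expansion αLΔT = 12.4e-6 · 12200 · 133 = 20.12 mm.
The walls impose strain ε = −(20.12)/12200 = -1.6492e-03; σ = Eε = 207000 · -1.6492e-03 = -341.4 MPa.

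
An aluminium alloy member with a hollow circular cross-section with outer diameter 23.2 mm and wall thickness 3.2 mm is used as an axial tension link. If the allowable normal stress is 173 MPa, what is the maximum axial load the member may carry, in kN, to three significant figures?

34.8 kN

A = 201.1 mm².
P_max = σ_allow · A = 173 · 201.1 = 34780 N = 34.78 kN.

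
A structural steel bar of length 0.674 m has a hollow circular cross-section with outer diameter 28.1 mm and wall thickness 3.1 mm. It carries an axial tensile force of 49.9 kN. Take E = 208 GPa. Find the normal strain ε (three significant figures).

A = 243.5 mm².
σ = N/A = 205 MPa; ε = σ/E = 205/208000 = 9.853e-04.

9.85e-04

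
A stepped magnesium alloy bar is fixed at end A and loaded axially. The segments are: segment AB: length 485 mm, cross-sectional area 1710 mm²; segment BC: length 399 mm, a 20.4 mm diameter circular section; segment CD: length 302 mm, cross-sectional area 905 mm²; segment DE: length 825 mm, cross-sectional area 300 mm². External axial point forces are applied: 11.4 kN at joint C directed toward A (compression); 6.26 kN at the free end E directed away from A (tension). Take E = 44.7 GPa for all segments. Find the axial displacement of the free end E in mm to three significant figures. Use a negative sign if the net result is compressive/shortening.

Internal axial forces (sectioning from the free end, tension +): N_DE = 6.26 kN, N_CD = 6.26 kN, N_BC = -5.14 kN, N_AB = -5.14 kN.
A_BC = 326.9 mm².
δ_AB = -5140·485/(1710·44700) = -0.03261 mm
δ_BC = -5140·399/(326.9·44700) = -0.1404 mm
δ_CD = 6260·302/(905·44700) = 0.04673 mm
δ_DE = 6260·825/(300·44700) = 0.3851 mm
δ = Σδ_i = 0.2589 mm.

0.259 mm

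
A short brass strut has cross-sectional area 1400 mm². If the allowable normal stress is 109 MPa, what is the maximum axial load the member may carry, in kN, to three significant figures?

P_max = σ_allow · A = 109 · 1400 = 152600 N = 152.6 kN.

153 kN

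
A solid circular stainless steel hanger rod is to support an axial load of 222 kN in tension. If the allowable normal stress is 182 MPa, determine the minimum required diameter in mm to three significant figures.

39.4 mm

Required area A ≥ P/σ_allow = 222000/182 = 1220 mm².
For a solid circular section, d ≥ √(4A/π) = 39.41 mm.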